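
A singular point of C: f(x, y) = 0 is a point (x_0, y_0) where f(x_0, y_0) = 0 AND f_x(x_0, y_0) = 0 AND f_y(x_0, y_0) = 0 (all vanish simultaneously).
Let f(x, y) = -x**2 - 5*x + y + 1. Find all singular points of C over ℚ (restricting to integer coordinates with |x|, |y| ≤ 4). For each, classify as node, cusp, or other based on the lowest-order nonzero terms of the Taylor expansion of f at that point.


No singular points in the scanned grid; C is smooth there.

Compute partial derivatives:
  f_x = -2*x - 5.
  f_y = 1.
f_y = 1 is a nonzero constant, so f_y never vanishes: no point (x, y) can satisfy f = f_x = f_y = 0. In particular no (x, y) ∈ {−4, ..., 4}² is singular; the curve is smooth.


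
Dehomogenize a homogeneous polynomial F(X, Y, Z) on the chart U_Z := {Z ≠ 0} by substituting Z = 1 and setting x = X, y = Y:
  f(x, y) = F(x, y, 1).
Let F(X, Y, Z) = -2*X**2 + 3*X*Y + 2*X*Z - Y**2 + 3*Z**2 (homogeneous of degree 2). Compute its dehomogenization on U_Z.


f(x, y) = -2*x**2 + 3*x*y + 2*x - y**2 + 3

On U_Z we set Z = 1. Each monomial c·X^i·Y^j·Z^k in F becomes c·x^i·y^j·1^k = c·x^i·y^j.
Substituting Z = 1: F(X, Y, 1) = -2*x**2 + 3*x*y + 2*x - y**2 + 3.
Note: deg(f) ≤ deg(F) = 2; strict inequality happens when F is divisible by Z (lost terms).


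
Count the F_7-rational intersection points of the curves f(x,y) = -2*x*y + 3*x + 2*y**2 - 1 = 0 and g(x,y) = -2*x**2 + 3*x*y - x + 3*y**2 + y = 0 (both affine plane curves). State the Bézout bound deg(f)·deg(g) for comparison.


Common zeros: {(0, 2), (6, 1)}; count = 2; Bézout bound = 4.

deg(f) = 2, deg(g) = 2, so Bézout bound = 4.
Scan x ∈ F_7. For each x, list the y ∈ F_7 with f(x, y) ≡ 0 and those with g(x, y) ≡ 0 (mod 7); the common zeros in that column are the intersection.
  x = 0: f ≡ 0 at y ∈ {2, 5}; g ≡ 0 at y ∈ {0, 2}; common: {2}.
  x = 1: f ≡ 0 at y ∈ {3, 5}; g ≡ 0 at y ∈ ∅; common: ∅.
  x = 2: f ≡ 0 at y ∈ {4, 5}; g ≡ 0 at y ∈ {1, 6}; common: ∅.
  x = 3: f ≡ 0 at y ∈ {5}; g ≡ 0 at y ∈ {0, 6}; common: ∅.
  x = 4: f ≡ 0 at y ∈ {5, 6}; g ≡ 0 at y ∈ ∅; common: ∅.
  x = 5: f ≡ 0 at y ∈ {0, 5}; g ≡ 0 at y ∈ ∅; common: ∅.
  x = 6: f ≡ 0 at y ∈ {1, 5}; g ≡ 0 at y ∈ {1, 2}; common: {1}.
Collecting: common zeros = {(0, 2), (6, 1)}, so the count is 2.
Comparison with the Bézout bound: 2 ≤ 4 = deg(f)·deg(g), as expected for curves with no common component (the affine F_7-count falls short of the bound because intersections may lie at infinity, over extension fields, or carry multiplicity).


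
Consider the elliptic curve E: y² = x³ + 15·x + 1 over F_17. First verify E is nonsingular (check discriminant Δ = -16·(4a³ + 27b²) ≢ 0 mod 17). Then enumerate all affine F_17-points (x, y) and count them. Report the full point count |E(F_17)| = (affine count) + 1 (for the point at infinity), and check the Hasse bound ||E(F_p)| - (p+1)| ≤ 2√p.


Affine points = {(0, 1), (0, 16), (1, 0), (6, 1), (6, 16), (8, 2), (8, 15), (9, 7), (9, 10), (11, 1), (11, 16), (13, 8), (13, 9), (16, 6), (16, 11)}; affine count = 15; |E(F_17)| = 16.

Discriminant check: Δ ∝ 4a³ + 27b² = 4·15³ + 27·1² = 4·3375 + 27·1 ≡ 12 (mod 17). Nonzero ⇒ E is nonsingular.
For each x ∈ F_17, compute rhs = x³ + 15·x + 1 mod 17, then count y ∈ F_17 with y² ≡ rhs.
  x = 0: rhs = 1, matching y values: 1, 16 (2 points).
  x = 1: rhs = 0, matching y values: 0 (1 points).
  x = 2: rhs = 5, matching y values: none (0 points).
  x = 3: rhs = 5, matching y values: none (0 points).
  x = 4: rhs = 6, matching y values: none (0 points).
  x = 5: rhs = 14, matching y values: none (0 points).
  x = 6: rhs = 1, matching y values: 1, 16 (2 points).
  x = 7: rhs = 7, matching y values: none (0 points).
  x = 8: rhs = 4, matching y values: 2, 15 (2 points).
  x = 9: rhs = 15, matching y values: 7, 10 (2 points).
  x = 10: rhs = 12, matching y values: none (0 points).
  x = 11: rhs = 1, matching y values: 1, 16 (2 points).
  x = 12: rhs = 5, matching y values: none (0 points).
  x = 13: rhs = 13, matching y values: 8, 9 (2 points).
  x = 14: rhs = 14, matching y values: none (0 points).
  x = 15: rhs = 14, matching y values: none (0 points).
  x = 16: rhs = 2, matching y values: 6, 11 (2 points).
Total affine count: 15.
Full point count |E(F_17)| = 15 + 1 = 16.
Hasse bound: |16 − (17+1)| = |-2| = 2 ≤ 2√17 ≈ 8.2462 ✓.


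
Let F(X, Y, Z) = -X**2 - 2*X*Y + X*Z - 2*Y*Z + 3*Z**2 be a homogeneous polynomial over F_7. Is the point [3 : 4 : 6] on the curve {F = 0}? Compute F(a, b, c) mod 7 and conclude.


F(3,4,6) ≡ 3 (mod 7); P is NOT on the curve.

Evaluate F(3, 4, 6) term-by-term (mod 7).
  -X**2 ↦ -1·9·1·1 = -9
  -2*X*Y ↦ -2·3·4·1 = -24
  X*Z ↦ 1·3·1·6 = 18
  -2*Y*Z ↦ -2·1·4·6 = -48
  3*Z**2 ↦ 3·1·1·36 = 108
Sum: F(3, 4, 6) = (-9) + (-24) + (18) + (-48) + (108) = 45.
Reducing mod 7: 45 ≡ 3 (mod 7).
Since F(a, b, c) ≡ 3 ≠ 0 (mod 7), P does NOT lie on the curve.


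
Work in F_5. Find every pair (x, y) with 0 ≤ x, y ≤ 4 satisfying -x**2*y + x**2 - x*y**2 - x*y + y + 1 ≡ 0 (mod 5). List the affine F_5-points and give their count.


Affine F_5-points: {(0, 4), (1, 1), (1, 3), (2, 0), (3, 0), (3, 3)}; count = 6.

For each of the 25 pairs (x, y) ∈ F_5², evaluate f(x, y) mod 5. Record the zeros.
  x = 0: [0↦1, 1↦2, 2↦3, 3↦4, 4↦0]  zeros at y ∈ {4}
  x = 1: [0↦2, 1↦0, 2↦1, 3↦0, 4↦2]  zeros at y ∈ {1, 3}
  x = 2: [0↦0, 1↦3, 2↦2, 3↦2, 4↦3]  zeros at y ∈ {0}
  x = 3: [0↦0, 1↦1, 2↦1, 3↦0, 4↦3]  zeros at y ∈ {0, 3}
  x = 4: [0↦2, 1↦4, 2↦3, 3↦4, 4↦2]  zeros at y ∈ ∅
Collecting zeros: affine points = {(0, 4), (1, 1), (1, 3), (2, 0), (3, 0), (3, 3)}.
Total count |C(F_5)_aff| = 6.


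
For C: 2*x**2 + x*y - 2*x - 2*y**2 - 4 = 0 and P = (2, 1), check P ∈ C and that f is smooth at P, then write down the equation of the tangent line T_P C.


Tangent line at P: 7*x - 2*y - 12 = 0.

Step 1: f(2, 1) = 0, so P lies on C.
Step 2: partial derivatives
  f_x(x, y) = 4*x + y - 2, f_y(x, y) = x - 4*y.
  f_x(P) = 7, f_y(P) = -2 (gradient nonzero, so P is smooth).
Step 3: tangent line at P: 7·(x − 2) + -2·(y − 1) = 0.
Expanding: 7*x - 2*y - 12 = 0.


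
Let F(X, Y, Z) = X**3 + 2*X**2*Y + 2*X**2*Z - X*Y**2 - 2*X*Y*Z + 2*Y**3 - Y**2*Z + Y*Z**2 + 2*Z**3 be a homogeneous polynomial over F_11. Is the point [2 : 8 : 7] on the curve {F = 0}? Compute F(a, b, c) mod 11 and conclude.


F(2,8,7) ≡ 0 (mod 11); P is on the curve.

Evaluate F(2, 8, 7) term-by-term (mod 11).
  X**3 ↦ 1·8·1·1 = 8
  2*X**2*Y ↦ 2·4·8·1 = 64
  2*X**2*Z ↦ 2·4·1·7 = 56
  -X*Y**2 ↦ -1·2·64·1 = -128
  -2*X*Y*Z ↦ -2·2·8·7 = -224
  2*Y**3 ↦ 2·1·512·1 = 1024
  -Y**2*Z ↦ -1·1·64·7 = -448
  Y*Z**2 ↦ 1·1·8·49 = 392
  2*Z**3 ↦ 2·1·1·343 = 686
Sum: F(2, 8, 7) = (8) + (64) + (56) + (-128) + (-224) + (1024) + (-448) + (392) + (686) = 1430.
Reducing mod 11: 1430 ≡ 0 (mod 11).
Since F(a, b, c) ≡ 0 (mod 11), P lies on the curve.


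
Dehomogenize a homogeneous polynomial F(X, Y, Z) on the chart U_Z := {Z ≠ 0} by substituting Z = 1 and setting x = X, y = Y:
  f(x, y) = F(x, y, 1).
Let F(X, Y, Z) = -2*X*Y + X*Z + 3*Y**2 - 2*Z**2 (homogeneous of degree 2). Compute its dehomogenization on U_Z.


f(x, y) = -2*x*y + x + 3*y**2 - 2

On U_Z we set Z = 1. Each monomial c·X^i·Y^j·Z^k in F becomes c·x^i·y^j·1^k = c·x^i·y^j.
Substituting Z = 1: F(X, Y, 1) = -2*x*y + x + 3*y**2 - 2.
Note: deg(f) ≤ deg(F) = 2; strict inequality happens when F is divisible by Z (lost terms).


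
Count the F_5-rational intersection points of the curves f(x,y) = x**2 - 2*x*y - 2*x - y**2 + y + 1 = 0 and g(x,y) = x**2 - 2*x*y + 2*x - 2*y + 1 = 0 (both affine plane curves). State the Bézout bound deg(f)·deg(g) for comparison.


Common zeros: {(0, 3), (3, 2), (4, 4)}; count = 3; Bézout bound = 4.

deg(f) = 2, deg(g) = 2, so Bézout bound = 4.
Scan x ∈ F_5. For each x, list the y ∈ F_5 with f(x, y) ≡ 0 and those with g(x, y) ≡ 0 (mod 5); the common zeros in that column are the intersection.
  x = 0: f ≡ 0 at y ∈ {3}; g ≡ 0 at y ∈ {3}; common: {3}.
  x = 1: f ≡ 0 at y ∈ {0, 4}; g ≡ 0 at y ∈ {1}; common: ∅.
  x = 2: f ≡ 0 at y ∈ ∅; g ≡ 0 at y ∈ {4}; common: ∅.
  x = 3: f ≡ 0 at y ∈ {2, 3}; g ≡ 0 at y ∈ {2}; common: {2}.
  x = 4: f ≡ 0 at y ∈ {4}; g ≡ 0 at y ∈ {0, 1, 2, 3, 4}; common: {4}.
Collecting: common zeros = {(0, 3), (3, 2), (4, 4)}, so the count is 3.
Comparison with the Bézout bound: 3 ≤ 4 = deg(f)·deg(g), as expected for curves with no common component (the affine F_5-count falls short of the bound because intersections may lie at infinity, over extension fields, or carry multiplicity).


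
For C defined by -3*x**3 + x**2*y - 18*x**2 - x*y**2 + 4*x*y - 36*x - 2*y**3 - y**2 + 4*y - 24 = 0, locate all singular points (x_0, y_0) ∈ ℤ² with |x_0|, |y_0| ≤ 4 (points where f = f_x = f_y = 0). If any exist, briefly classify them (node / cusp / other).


Singular points: {(-2, 0)}; classification: cusp.

Compute partial derivatives:
  f_x = -9*x**2 + 2*x*y - 36*x - y**2 + 4*y - 36.
  f_y = x**2 - 2*x*y + 4*x - 6*y**2 - 2*y + 4.
Scan x_0 ∈ {−4, ..., 4}. For each x_0, f_y(x_0, y) is a polynomial in y; find its integer roots y ∈ {−4, ..., 4}, then test f_x and f at those candidates.
  x = -4: f_y(-4, y) = -6*y**2 + 6*y + 4; no integer root y with |y| ≤ 4.
  x = -3: f_y(-3, y) = -6*y**2 + 4*y + 1; no integer root y with |y| ≤ 4.
  x = -2: f_y(-2, y) = -6*y**2 + 2*y; vanishes at y ∈ {0}. (-2, 0): f_x = 0, f = 0 — SINGULAR.
  x = -1: f_y(-1, y) = 1 - 6*y**2; no integer root y with |y| ≤ 4.
  x = 0: f_y(0, y) = -6*y**2 - 2*y + 4; vanishes at y ∈ {-1}. (0, -1): f_x = -41 ≠ 0.
  x = 1: f_y(1, y) = -6*y**2 - 4*y + 9; no integer root y with |y| ≤ 4.
  x = 2: f_y(2, y) = -6*y**2 - 6*y + 16; no integer root y with |y| ≤ 4.
  x = 3: f_y(3, y) = -6*y**2 - 8*y + 25; no integer root y with |y| ≤ 4.
  x = 4: f_y(4, y) = -6*y**2 - 10*y + 36; no integer root y with |y| ≤ 4.
Only singular point on the grid: (-2, 0).
Classify: substitute x = -2 + u, y = 0 + v and expand: f = -3*u**3 + u**2*v - u*v**2 - 2*v**3 + v**2.
No constant or linear terms (consistent with a singular point). Quadratic part: v**2. Cubic part: -3*u**3 + u**2*v - u*v**2 - 2*v**3.
The quadratic part v**2 is a perfect square, so there is a single (double) tangent line v = 0, i.e. y = 0. Restricting the cubic part to that line (v = 0) leaves -3*u**3 ≠ 0, so f is not divisible by v and the branch is v² ≈ 3*u**3 to lowest order — this is a cusp.
Classification: cusp.


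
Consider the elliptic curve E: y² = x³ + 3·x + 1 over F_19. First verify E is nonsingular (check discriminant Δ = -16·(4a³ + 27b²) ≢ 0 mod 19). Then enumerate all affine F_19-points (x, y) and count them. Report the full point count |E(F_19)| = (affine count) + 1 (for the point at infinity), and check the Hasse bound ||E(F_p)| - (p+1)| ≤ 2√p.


Affine points = {(0, 1), (0, 18), (1, 9), (1, 10), (4, 1), (4, 18), (6, 8), (6, 11), (7, 2), (7, 17), (8, 9), (8, 10), (9, 4), (9, 15), (10, 9), (10, 10), (11, 4), (11, 15), (12, 6), (12, 13), (15, 1), (15, 18), (17, 5), (17, 14), (18, 4), (18, 15)}; affine count = 26; |E(F_19)| = 27.

Discriminant check: Δ ∝ 4a³ + 27b² = 4·3³ + 27·1² = 4·27 + 27·1 ≡ 2 (mod 19). Nonzero ⇒ E is nonsingular.
For each x ∈ F_19, compute rhs = x³ + 3·x + 1 mod 19, then count y ∈ F_19 with y² ≡ rhs.
  x = 0: rhs = 1, matching y values: 1, 18 (2 points).
  x = 1: rhs = 5, matching y values: 9, 10 (2 points).
  x = 2: rhs = 15, matching y values: none (0 points).
  x = 3: rhs = 18, matching y values: none (0 points).
  x = 4: rhs = 1, matching y values: 1, 18 (2 points).
  x = 5: rhs = 8, matching y values: none (0 points).
  x = 6: rhs = 7, matching y values: 8, 11 (2 points).
  x = 7: rhs = 4, matching y values: 2, 17 (2 points).
  x = 8: rhs = 5, matching y values: 9, 10 (2 points).
  x = 9: rhs = 16, matching y values: 4, 15 (2 points).
  x = 10: rhs = 5, matching y values: 9, 10 (2 points).
  x = 11: rhs = 16, matching y values: 4, 15 (2 points).
  x = 12: rhs = 17, matching y values: 6, 13 (2 points).
  x = 13: rhs = 14, matching y values: none (0 points).
  x = 14: rhs = 13, matching y values: none (0 points).
  x = 15: rhs = 1, matching y values: 1, 18 (2 points).
  x = 16: rhs = 3, matching y values: none (0 points).
  x = 17: rhs = 6, matching y values: 5, 14 (2 points).
  x = 18: rhs = 16, matching y values: 4, 15 (2 points).
Total affine count: 26.
Full point count |E(F_19)| = 26 + 1 = 27.
Hasse bound: |27 − (19+1)| = |7| = 7 ≤ 2√19 ≈ 8.7178 ✓.


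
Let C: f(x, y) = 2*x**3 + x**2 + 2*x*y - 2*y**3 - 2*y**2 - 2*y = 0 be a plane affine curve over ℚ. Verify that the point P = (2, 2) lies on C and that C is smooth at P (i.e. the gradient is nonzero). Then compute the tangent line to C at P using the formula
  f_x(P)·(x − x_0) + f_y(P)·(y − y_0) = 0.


Tangent line at P: 32*x - 30*y - 4 = 0.

Step 1: f(2, 2) = 0, so P lies on C.
Step 2: partial derivatives
  f_x(x, y) = 6*x**2 + 2*x + 2*y, f_y(x, y) = 2*x - 6*y**2 - 4*y - 2.
  f_x(P) = 32, f_y(P) = -30 (gradient nonzero, so P is smooth).
Step 3: tangent line at P: 32·(x − 2) + -30·(y − 2) = 0.
Expanding: 32*x - 30*y - 4 = 0.


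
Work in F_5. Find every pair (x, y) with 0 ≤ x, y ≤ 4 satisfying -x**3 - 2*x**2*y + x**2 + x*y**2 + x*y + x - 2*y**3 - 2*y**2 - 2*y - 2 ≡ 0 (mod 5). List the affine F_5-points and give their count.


Affine F_5-points: {(0, 2), (0, 3), (0, 4), (3, 1)}; count = 4.

For each of the 25 pairs (x, y) ∈ F_5², evaluate f(x, y) mod 5. Record the zeros.
  x = 0: [0↦3, 1↦2, 2↦0, 3↦0, 4↦0]  zeros at y ∈ {2, 3, 4}
  x = 1: [0↦4, 1↦3, 2↦3, 3↦2, 4↦3]  zeros at y ∈ ∅
  x = 2: [0↦1, 1↦1, 2↦4, 3↦3, 4↦1]  zeros at y ∈ ∅
  x = 3: [0↦3, 1↦0, 2↦2, 3↦2, 4↦3]  zeros at y ∈ {1}
  x = 4: [0↦4, 1↦4, 2↦1, 3↦3, 4↦3]  zeros at y ∈ ∅
Collecting zeros: affine points = {(0, 2), (0, 3), (0, 4), (3, 1)}.
Total count |C(F_5)_aff| = 4.


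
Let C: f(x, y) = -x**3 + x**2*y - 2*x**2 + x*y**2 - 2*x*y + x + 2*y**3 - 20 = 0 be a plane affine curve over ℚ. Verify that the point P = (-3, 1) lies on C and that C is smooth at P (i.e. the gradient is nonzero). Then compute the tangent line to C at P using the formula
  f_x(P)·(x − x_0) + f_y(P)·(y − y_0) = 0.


Tangent line at P: -21*x + 15*y - 78 = 0.

Step 1: f(-3, 1) = 0, so P lies on C.
Step 2: partial derivatives
  f_x(x, y) = -3*x**2 + 2*x*y - 4*x + y**2 - 2*y + 1, f_y(x, y) = x**2 + 2*x*y - 2*x + 6*y**2.
  f_x(P) = -21, f_y(P) = 15 (gradient nonzero, so P is smooth).
Step 3: tangent line at P: -21·(x − -3) + 15·(y − 1) = 0.
Expanding: -21*x + 15*y - 78 = 0.


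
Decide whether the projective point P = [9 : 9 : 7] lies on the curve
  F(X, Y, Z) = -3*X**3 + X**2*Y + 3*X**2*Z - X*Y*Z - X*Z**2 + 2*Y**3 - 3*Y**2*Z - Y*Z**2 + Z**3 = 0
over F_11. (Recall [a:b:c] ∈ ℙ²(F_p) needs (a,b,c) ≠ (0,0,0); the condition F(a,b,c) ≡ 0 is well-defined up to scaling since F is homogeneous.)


F(9,9,7) ≡ 5 (mod 11); P is NOT on the curve.

Evaluate F(9, 9, 7) term-by-term (mod 11).
  -3*X**3 ↦ -3·729·1·1 = -2187
  X**2*Y ↦ 1·81·9·1 = 729
  3*X**2*Z ↦ 3·81·1·7 = 1701
  -X*Y*Z ↦ -1·9·9·7 = -567
  -X*Z**2 ↦ -1·9·1·49 = -441
  2*Y**3 ↦ 2·1·729·1 = 1458
  -3*Y**2*Z ↦ -3·1·81·7 = -1701
  -Y*Z**2 ↦ -1·1·9·49 = -441
  Z**3 ↦ 1·1·1·343 = 343
Sum: F(9, 9, 7) = (-2187) + (729) + (1701) + (-567) + (-441) + (1458) + (-1701) + (-441) + (343) = -1106.
Reducing mod 11: -1106 ≡ 5 (mod 11).
Since F(a, b, c) ≡ 5 ≠ 0 (mod 11), P does NOT lie on the curve.


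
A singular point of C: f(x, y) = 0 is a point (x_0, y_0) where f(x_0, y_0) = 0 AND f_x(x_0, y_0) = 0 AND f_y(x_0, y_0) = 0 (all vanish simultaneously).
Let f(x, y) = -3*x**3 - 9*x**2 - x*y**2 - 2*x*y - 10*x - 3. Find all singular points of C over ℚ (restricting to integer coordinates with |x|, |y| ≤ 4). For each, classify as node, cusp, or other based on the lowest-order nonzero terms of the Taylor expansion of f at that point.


Singular points: {(-1, -1)}; classification: cusp.

Compute partial derivatives:
  f_x = -9*x**2 - 18*x - y**2 - 2*y - 10.
  f_y = -2*x*y - 2*x.
Scan x_0 ∈ {−4, ..., 4}. For each x_0, f_y(x_0, y) is a polynomial in y; find its integer roots y ∈ {−4, ..., 4}, then test f_x and f at those candidates.
  x = -4: f_y(-4, y) = 8*y + 8; vanishes at y ∈ {-1}. (-4, -1): f_x = -81 ≠ 0.
  x = -3: f_y(-3, y) = 6*y + 6; vanishes at y ∈ {-1}. (-3, -1): f_x = -36 ≠ 0.
  x = -2: f_y(-2, y) = 4*y + 4; vanishes at y ∈ {-1}. (-2, -1): f_x = -9 ≠ 0.
  x = -1: f_y(-1, y) = 2*y + 2; vanishes at y ∈ {-1}. (-1, -1): f_x = 0, f = 0 — SINGULAR.
  x = 0: f_y(0, y) = 0; vanishes at y ∈ {-4, -3, -2, -1, 0, 1, 2, 3, 4}. (0, -4): f_x = -18 ≠ 0; (0, -3): f_x = -13 ≠ 0; (0, -2): f_x = -10 ≠ 0; (0, -1): f_x = -9 ≠ 0; (0, 0): f_x = -10 ≠ 0; (0, 1): f_x = -13 ≠ 0; (0, 2): f_x = -18 ≠ 0; (0, 3): f_x = -25 ≠ 0; (0, 4): f_x = -34 ≠ 0.
  x = 1: f_y(1, y) = -2*y - 2; vanishes at y ∈ {-1}. (1, -1): f_x = -36 ≠ 0.
  x = 2: f_y(2, y) = -4*y - 4; vanishes at y ∈ {-1}. (2, -1): f_x = -81 ≠ 0.
  x = 3: f_y(3, y) = -6*y - 6; vanishes at y ∈ {-1}. (3, -1): f_x = -144 ≠ 0.
  x = 4: f_y(4, y) = -8*y - 8; vanishes at y ∈ {-1}. (4, -1): f_x = -225 ≠ 0.
Only singular point on the grid: (-1, -1).
Classify: substitute x = -1 + u, y = -1 + v and expand: f = -3*u**3 - u*v**2 + v**2.
No constant or linear terms (consistent with a singular point). Quadratic part: v**2. Cubic part: -3*u**3 - u*v**2.
The quadratic part v**2 is a perfect square, so there is a single (double) tangent line v = 0, i.e. y = -1. Restricting the cubic part to that line (v = 0) leaves -3*u**3 ≠ 0, so f is not divisible by v and the branch is v² ≈ 3*u**3 to lowest order — this is a cusp.
Classification: cusp.


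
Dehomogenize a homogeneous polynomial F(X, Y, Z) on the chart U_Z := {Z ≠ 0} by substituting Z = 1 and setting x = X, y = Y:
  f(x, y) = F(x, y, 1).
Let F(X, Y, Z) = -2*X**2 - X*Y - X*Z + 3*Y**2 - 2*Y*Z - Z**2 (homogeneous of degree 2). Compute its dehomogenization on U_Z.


f(x, y) = -2*x**2 - x*y - x + 3*y**2 - 2*y - 1

On U_Z we set Z = 1. Each monomial c·X^i·Y^j·Z^k in F becomes c·x^i·y^j·1^k = c·x^i·y^j.
Substituting Z = 1: F(X, Y, 1) = -2*x**2 - x*y - x + 3*y**2 - 2*y - 1.
Note: deg(f) ≤ deg(F) = 2; strict inequality happens when F is divisible by Z (lost terms).


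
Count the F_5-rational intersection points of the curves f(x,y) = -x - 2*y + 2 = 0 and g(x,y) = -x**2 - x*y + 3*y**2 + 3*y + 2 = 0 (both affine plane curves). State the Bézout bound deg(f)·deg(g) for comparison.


Common zeros: {(3, 2), (4, 4)}; count = 2; Bézout bound = 2.

deg(f) = 1, deg(g) = 2, so Bézout bound = 2.
Scan x ∈ F_5. For each x, list the y ∈ F_5 with f(x, y) ≡ 0 and those with g(x, y) ≡ 0 (mod 5); the common zeros in that column are the intersection.
  x = 0: f ≡ 0 at y ∈ {1}; g ≡ 0 at y ∈ {2}; common: ∅.
  x = 1: f ≡ 0 at y ∈ {3}; g ≡ 0 at y ∈ ∅; common: ∅.
  x = 2: f ≡ 0 at y ∈ {0}; g ≡ 0 at y ∈ {4}; common: ∅.
  x = 3: f ≡ 0 at y ∈ {2}; g ≡ 0 at y ∈ {2, 3}; common: {2}.
  x = 4: f ≡ 0 at y ∈ {4}; g ≡ 0 at y ∈ {3, 4}; common: {4}.
Collecting: common zeros = {(3, 2), (4, 4)}, so the count is 2.
Comparison with the Bézout bound: 2 ≤ 2 = deg(f)·deg(g), as expected for curves with no common component (the bound is attained).


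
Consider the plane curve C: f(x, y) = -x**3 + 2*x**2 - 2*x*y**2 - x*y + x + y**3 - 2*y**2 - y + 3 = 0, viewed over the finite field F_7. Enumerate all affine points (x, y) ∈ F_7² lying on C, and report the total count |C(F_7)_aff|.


Affine F_7-points: {(1, 1), (1, 2), (2, 5), (3, 1), (3, 2), (3, 5), (4, 5), (5, 1), (5, 2)}; count = 9.

For each of the 49 pairs (x, y) ∈ F_7², evaluate f(x, y) mod 7. Record the zeros.
  x = 0: [0↦3, 1↦1, 2↦1, 3↦2, 4↦3, 5↦3, 6↦1]  zeros at y ∈ ∅
  x = 1: [0↦5, 1↦0, 2↦0, 3↦4, 4↦4, 5↦6, 6↦2]  zeros at y ∈ {1, 2}
  x = 2: [0↦5, 1↦4, 2↦4, 3↦4, 4↦3, 5↦0, 6↦1]  zeros at y ∈ {5}
  x = 3: [0↦4, 1↦0, 2↦0, 3↦3, 4↦1, 5↦0, 6↦6]  zeros at y ∈ {1, 2, 5}
  x = 4: [0↦3, 1↦3, 2↦3, 3↦2, 4↦6, 5↦0, 6↦4]  zeros at y ∈ {5}
  x = 5: [0↦3, 1↦0, 2↦0, 3↦2, 4↦5, 5↦1, 6↦3]  zeros at y ∈ {1, 2}
  x = 6: [0↦5, 1↦6, 2↦6, 3↦4, 4↦6, 5↦4, 6↦4]  zeros at y ∈ ∅
Collecting zeros: affine points = {(1, 1), (1, 2), (2, 5), (3, 1), (3, 2), (3, 5), (4, 5), (5, 1), (5, 2)}.
Total count |C(F_7)_aff| = 9.


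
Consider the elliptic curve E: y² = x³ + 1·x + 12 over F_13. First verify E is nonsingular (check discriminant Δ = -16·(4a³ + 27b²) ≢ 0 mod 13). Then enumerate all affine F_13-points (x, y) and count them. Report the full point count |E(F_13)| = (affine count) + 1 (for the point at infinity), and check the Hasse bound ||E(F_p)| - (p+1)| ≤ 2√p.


Affine points = {(0, 5), (0, 8), (1, 1), (1, 12), (2, 3), (2, 10), (3, 4), (3, 9), (5, 5), (5, 8), (6, 0), (8, 5), (8, 8), (9, 3), (9, 10), (12, 6), (12, 7)}; affine count = 17; |E(F_13)| = 18.

Discriminant check: Δ ∝ 4a³ + 27b² = 4·1³ + 27·12² = 4·1 + 27·144 ≡ 5 (mod 13). Nonzero ⇒ E is nonsingular.
For each x ∈ F_13, compute rhs = x³ + 1·x + 12 mod 13, then count y ∈ F_13 with y² ≡ rhs.
  x = 0: rhs = 12, matching y values: 5, 8 (2 points).
  x = 1: rhs = 1, matching y values: 1, 12 (2 points).
  x = 2: rhs = 9, matching y values: 3, 10 (2 points).
  x = 3: rhs = 3, matching y values: 4, 9 (2 points).
  x = 4: rhs = 2, matching y values: none (0 points).
  x = 5: rhs = 12, matching y values: 5, 8 (2 points).
  x = 6: rhs = 0, matching y values: 0 (1 points).
  x = 7: rhs = 11, matching y values: none (0 points).
  x = 8: rhs = 12, matching y values: 5, 8 (2 points).
  x = 9: rhs = 9, matching y values: 3, 10 (2 points).
  x = 10: rhs = 8, matching y values: none (0 points).
  x = 11: rhs = 2, matching y values: none (0 points).
  x = 12: rhs = 10, matching y values: 6, 7 (2 points).
Total affine count: 17.
Full point count |E(F_13)| = 17 + 1 = 18.
Hasse bound: |18 − (13+1)| = |4| = 4 ≤ 2√13 ≈ 7.2111 ✓.


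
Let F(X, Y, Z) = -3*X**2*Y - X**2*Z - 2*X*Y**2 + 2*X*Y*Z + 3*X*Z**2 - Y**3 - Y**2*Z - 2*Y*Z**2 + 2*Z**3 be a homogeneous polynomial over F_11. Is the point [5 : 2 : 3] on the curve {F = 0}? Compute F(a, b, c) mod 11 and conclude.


F(5,2,3) ≡ 5 (mod 11); P is NOT on the curve.

Evaluate F(5, 2, 3) term-by-term (mod 11).
  -3*X**2*Y ↦ -3·25·2·1 = -150
  -X**2*Z ↦ -1·25·1·3 = -75
  -2*X*Y**2 ↦ -2·5·4·1 = -40
  2*X*Y*Z ↦ 2·5·2·3 = 60
  3*X*Z**2 ↦ 3·5·1·9 = 135
  -Y**3 ↦ -1·1·8·1 = -8
  -Y**2*Z ↦ -1·1·4·3 = -12
  -2*Y*Z**2 ↦ -2·1·2·9 = -36
  2*Z**3 ↦ 2·1·1·27 = 54
Sum: F(5, 2, 3) = (-150) + (-75) + (-40) + (60) + (135) + (-8) + (-12) + (-36) + (54) = -72.
Reducing mod 11: -72 ≡ 5 (mod 11).
Since F(a, b, c) ≡ 5 ≠ 0 (mod 11), P does NOT lie on the curve.


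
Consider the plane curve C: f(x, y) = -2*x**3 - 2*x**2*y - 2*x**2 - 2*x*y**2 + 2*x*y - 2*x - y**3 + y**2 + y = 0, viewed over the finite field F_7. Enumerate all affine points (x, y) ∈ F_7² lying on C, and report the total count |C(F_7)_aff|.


Affine F_7-points: {(0, 0), (1, 1), (1, 6), (2, 0), (2, 1), (2, 3), (3, 4), (4, 0), (6, 2), (6, 3), (6, 5)}; count = 11.

For each of the 49 pairs (x, y) ∈ F_7², evaluate f(x, y) mod 7. Record the zeros.
  x = 0: [0↦0, 1↦1, 2↦5, 3↦6, 4↦5, 5↦3, 6↦1]  zeros at y ∈ {0}
  x = 1: [0↦1, 1↦0, 2↦5, 3↦3, 4↦2, 5↦3, 6↦0]  zeros at y ∈ {1, 6}
  x = 2: [0↦0, 1↦0, 2↦2, 3↦0, 4↦2, 5↦2, 6↦1]  zeros at y ∈ {0, 1, 3}
  x = 3: [0↦6, 1↦3, 2↦5, 3↦6, 4↦0, 5↦2, 6↦6]  zeros at y ∈ {4}
  x = 4: [0↦0, 1↦4, 2↦2, 3↦2, 4↦5, 5↦5, 6↦3]  zeros at y ∈ {0}
  x = 5: [0↦5, 1↦5, 2↦2, 3↦4, 4↦5, 5↦6, 6↦1]  zeros at y ∈ ∅
  x = 6: [0↦2, 1↦1, 2↦0, 3↦0, 4↦2, 5↦0, 6↦2]  zeros at y ∈ {2, 3, 5}
Collecting zeros: affine points = {(0, 0), (1, 1), (1, 6), (2, 0), (2, 1), (2, 3), (3, 4), (4, 0), (6, 2), (6, 3), (6, 5)}.
Total count |C(F_7)_aff| = 11.


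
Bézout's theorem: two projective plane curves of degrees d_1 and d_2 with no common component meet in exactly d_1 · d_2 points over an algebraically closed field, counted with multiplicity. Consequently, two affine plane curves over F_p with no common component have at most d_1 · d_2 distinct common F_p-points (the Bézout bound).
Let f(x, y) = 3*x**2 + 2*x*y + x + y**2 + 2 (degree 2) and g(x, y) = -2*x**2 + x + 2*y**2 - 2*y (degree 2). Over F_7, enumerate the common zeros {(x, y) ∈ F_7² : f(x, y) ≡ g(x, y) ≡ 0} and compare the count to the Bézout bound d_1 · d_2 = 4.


Common zeros: {(4, 1)}; count = 1; Bézout bound = 4.

deg(f) = 2, deg(g) = 2, so Bézout bound = 4.
Scan x ∈ F_7. For each x, list the y ∈ F_7 with f(x, y) ≡ 0 and those with g(x, y) ≡ 0 (mod 7); the common zeros in that column are the intersection.
  x = 0: f ≡ 0 at y ∈ ∅; g ≡ 0 at y ∈ {0, 1}; common: ∅.
  x = 1: f ≡ 0 at y ∈ {2, 3}; g ≡ 0 at y ∈ ∅; common: ∅.
  x = 2: f ≡ 0 at y ∈ {1, 2}; g ≡ 0 at y ∈ ∅; common: ∅.
  x = 3: f ≡ 0 at y ∈ ∅; g ≡ 0 at y ∈ ∅; common: ∅.
  x = 4: f ≡ 0 at y ∈ {1, 5}; g ≡ 0 at y ∈ {0, 1}; common: {1}.
  x = 5: f ≡ 0 at y ∈ ∅; g ≡ 0 at y ∈ {4}; common: ∅.
  x = 6: f ≡ 0 at y ∈ {3, 6}; g ≡ 0 at y ∈ {4}; common: ∅.
Collecting: common zeros = {(4, 1)}, so the count is 1.
Comparison with the Bézout bound: 1 ≤ 4 = deg(f)·deg(g), as expected for curves with no common component (the affine F_7-count falls short of the bound because intersections may lie at infinity, over extension fields, or carry multiplicity).


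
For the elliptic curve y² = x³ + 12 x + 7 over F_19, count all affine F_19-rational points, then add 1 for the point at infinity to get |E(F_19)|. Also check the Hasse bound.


Affine points = {(0, 8), (0, 11), (1, 1), (1, 18), (2, 1), (2, 18), (4, 9), (4, 10), (7, 4), (7, 15), (8, 8), (8, 11), (10, 5), (10, 14), (11, 8), (11, 11), (12, 6), (12, 13), (13, 2), (13, 17), (15, 3), (15, 16), (16, 1), (16, 18)}; affine count = 24; |E(F_19)| = 25.

Discriminant check: Δ ∝ 4a³ + 27b² = 4·12³ + 27·7² = 4·1728 + 27·49 ≡ 8 (mod 19). Nonzero ⇒ E is nonsingular.
For each x ∈ F_19, compute rhs = x³ + 12·x + 7 mod 19, then count y ∈ F_19 with y² ≡ rhs.
  x = 0: rhs = 7, matching y values: 8, 11 (2 points).
  x = 1: rhs = 1, matching y values: 1, 18 (2 points).
  x = 2: rhs = 1, matching y values: 1, 18 (2 points).
  x = 3: rhs = 13, matching y values: none (0 points).
  x = 4: rhs = 5, matching y values: 9, 10 (2 points).
  x = 5: rhs = 2, matching y values: none (0 points).
  x = 6: rhs = 10, matching y values: none (0 points).
  x = 7: rhs = 16, matching y values: 4, 15 (2 points).
  x = 8: rhs = 7, matching y values: 8, 11 (2 points).
  x = 9: rhs = 8, matching y values: none (0 points).
  x = 10: rhs = 6, matching y values: 5, 14 (2 points).
  x = 11: rhs = 7, matching y values: 8, 11 (2 points).
  x = 12: rhs = 17, matching y values: 6, 13 (2 points).
  x = 13: rhs = 4, matching y values: 2, 17 (2 points).
  x = 14: rhs = 12, matching y values: none (0 points).
  x = 15: rhs = 9, matching y values: 3, 16 (2 points).
  x = 16: rhs = 1, matching y values: 1, 18 (2 points).
  x = 17: rhs = 13, matching y values: none (0 points).
  x = 18: rhs = 13, matching y values: none (0 points).
Total affine count: 24.
Full point count |E(F_19)| = 24 + 1 = 25.
Hasse bound: |25 − (19+1)| = |5| = 5 ≤ 2√19 ≈ 8.7178 ✓.


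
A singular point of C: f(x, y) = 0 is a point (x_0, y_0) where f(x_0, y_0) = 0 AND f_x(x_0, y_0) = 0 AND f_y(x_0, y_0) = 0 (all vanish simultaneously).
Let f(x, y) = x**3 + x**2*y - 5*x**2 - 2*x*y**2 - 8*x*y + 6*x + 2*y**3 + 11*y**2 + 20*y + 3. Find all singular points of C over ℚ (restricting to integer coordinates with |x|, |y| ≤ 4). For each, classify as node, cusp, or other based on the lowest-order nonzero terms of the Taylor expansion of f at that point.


Singular points: {(2, -1)}; classification: cusp.

Compute partial derivatives:
  f_x = 3*x**2 + 2*x*y - 10*x - 2*y**2 - 8*y + 6.
  f_y = x**2 - 4*x*y - 8*x + 6*y**2 + 22*y + 20.
Scan x_0 ∈ {−4, ..., 4}. For each x_0, f_y(x_0, y) is a polynomial in y; find its integer roots y ∈ {−4, ..., 4}, then test f_x and f at those candidates.
  x = -4: f_y(-4, y) = 6*y**2 + 38*y + 68; no integer root y with |y| ≤ 4.
  x = -3: f_y(-3, y) = 6*y**2 + 34*y + 53; no integer root y with |y| ≤ 4.
  x = -2: f_y(-2, y) = 6*y**2 + 30*y + 40; no integer root y with |y| ≤ 4.
  x = -1: f_y(-1, y) = 6*y**2 + 26*y + 29; no integer root y with |y| ≤ 4.
  x = 0: f_y(0, y) = 6*y**2 + 22*y + 20; vanishes at y ∈ {-2}. (0, -2): f_x = 14 ≠ 0.
  x = 1: f_y(1, y) = 6*y**2 + 18*y + 13; no integer root y with |y| ≤ 4.
  x = 2: f_y(2, y) = 6*y**2 + 14*y + 8; vanishes at y ∈ {-1}. (2, -1): f_x = 0, f = 0 — SINGULAR.
  x = 3: f_y(3, y) = 6*y**2 + 10*y + 5; no integer root y with |y| ≤ 4.
  x = 4: f_y(4, y) = 6*y**2 + 6*y + 4; no integer root y with |y| ≤ 4.
Only singular point on the grid: (2, -1).
Classify: substitute x = 2 + u, y = -1 + v and expand: f = u**3 + u**2*v - 2*u*v**2 + 2*v**3 + v**2.
No constant or linear terms (consistent with a singular point). Quadratic part: v**2. Cubic part: u**3 + u**2*v - 2*u*v**2 + 2*v**3.
The quadratic part v**2 is a perfect square, so there is a single (double) tangent line v = 0, i.e. y = -1. Restricting the cubic part to that line (v = 0) leaves u**3 ≠ 0, so f is not divisible by v and the branch is v² ≈ -u**3 to lowest order — this is a cusp.
Classification: cusp.


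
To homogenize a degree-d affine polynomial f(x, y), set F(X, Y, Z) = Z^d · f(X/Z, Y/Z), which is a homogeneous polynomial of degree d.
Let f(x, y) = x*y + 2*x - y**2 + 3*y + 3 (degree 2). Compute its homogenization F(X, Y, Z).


F(X, Y, Z) = X*Y + 2*X*Z - Y**2 + 3*Y*Z + 3*Z**2

deg(f) = 2.
Substitute x = X/Z, y = Y/Z into f, then multiply by Z^2.
  monomial 1·x^1·y^1 ↦ 1·X^1·Y^1·Z^0.
  monomial 2·x^1·y^0 ↦ 2·X^1·Y^0·Z^1.
  monomial -1·x^0·y^2 ↦ -1·X^0·Y^2·Z^0.
  monomial 3·x^0·y^1 ↦ 3·X^0·Y^1·Z^1.
  monomial 3·x^0·y^0 ↦ 3·X^0·Y^0·Z^2.
Collecting: F(X, Y, Z) = X*Y + 2*X*Z - Y**2 + 3*Y*Z + 3*Z**2.


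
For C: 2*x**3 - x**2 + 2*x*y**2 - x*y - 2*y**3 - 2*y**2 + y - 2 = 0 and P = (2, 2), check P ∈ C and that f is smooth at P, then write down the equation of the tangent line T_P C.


Tangent line at P: 26*x - 17*y - 18 = 0.

Step 1: f(2, 2) = 0, so P lies on C.
Step 2: partial derivatives
  f_x(x, y) = 6*x**2 - 2*x + 2*y**2 - y, f_y(x, y) = 4*x*y - x - 6*y**2 - 4*y + 1.
  f_x(P) = 26, f_y(P) = -17 (gradient nonzero, so P is smooth).
Step 3: tangent line at P: 26·(x − 2) + -17·(y − 2) = 0.
Expanding: 26*x - 17*y - 18 = 0.


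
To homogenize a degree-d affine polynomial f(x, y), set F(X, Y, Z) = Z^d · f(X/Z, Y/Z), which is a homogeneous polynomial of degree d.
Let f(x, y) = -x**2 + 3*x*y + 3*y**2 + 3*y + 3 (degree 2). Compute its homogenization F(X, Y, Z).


F(X, Y, Z) = -X**2 + 3*X*Y + 3*Y**2 + 3*Y*Z + 3*Z**2

deg(f) = 2.
Substitute x = X/Z, y = Y/Z into f, then multiply by Z^2.
  monomial -1·x^2·y^0 ↦ -1·X^2·Y^0·Z^0.
  monomial 3·x^1·y^1 ↦ 3·X^1·Y^1·Z^0.
  monomial 3·x^0·y^2 ↦ 3·X^0·Y^2·Z^0.
  monomial 3·x^0·y^1 ↦ 3·X^0·Y^1·Z^1.
  monomial 3·x^0·y^0 ↦ 3·X^0·Y^0·Z^2.
Collecting: F(X, Y, Z) = -X**2 + 3*X*Y + 3*Y**2 + 3*Y*Z + 3*Z**2.


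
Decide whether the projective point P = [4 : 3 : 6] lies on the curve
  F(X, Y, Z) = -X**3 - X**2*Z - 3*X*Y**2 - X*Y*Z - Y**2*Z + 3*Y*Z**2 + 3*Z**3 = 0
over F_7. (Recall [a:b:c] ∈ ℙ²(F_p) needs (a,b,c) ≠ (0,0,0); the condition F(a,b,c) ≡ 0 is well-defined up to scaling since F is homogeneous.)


F(4,3,6) ≡ 4 (mod 7); P is NOT on the curve.

Evaluate F(4, 3, 6) term-by-term (mod 7).
  -X**3 ↦ -1·64·1·1 = -64
  -X**2*Z ↦ -1·16·1·6 = -96
  -3*X*Y**2 ↦ -3·4·9·1 = -108
  -X*Y*Z ↦ -1·4·3·6 = -72
  -Y**2*Z ↦ -1·1·9·6 = -54
  3*Y*Z**2 ↦ 3·1·3·36 = 324
  3*Z**3 ↦ 3·1·1·216 = 648
Sum: F(4, 3, 6) = (-64) + (-96) + (-108) + (-72) + (-54) + (324) + (648) = 578.
Reducing mod 7: 578 ≡ 4 (mod 7).
Since F(a, b, c) ≡ 4 ≠ 0 (mod 7), P does NOT lie on the curve.


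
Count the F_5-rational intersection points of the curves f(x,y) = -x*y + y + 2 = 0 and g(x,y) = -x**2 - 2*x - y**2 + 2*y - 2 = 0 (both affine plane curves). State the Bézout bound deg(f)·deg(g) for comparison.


Common zeros: {(0, 3), (2, 2)}; count = 2; Bézout bound = 4.

deg(f) = 2, deg(g) = 2, so Bézout bound = 4.
Scan x ∈ F_5. For each x, list the y ∈ F_5 with f(x, y) ≡ 0 and those with g(x, y) ≡ 0 (mod 5); the common zeros in that column are the intersection.
  x = 0: f ≡ 0 at y ∈ {3}; g ≡ 0 at y ∈ {3, 4}; common: {3}.
  x = 1: f ≡ 0 at y ∈ ∅; g ≡ 0 at y ∈ {0, 2}; common: ∅.
  x = 2: f ≡ 0 at y ∈ {2}; g ≡ 0 at y ∈ {0, 2}; common: {2}.
  x = 3: f ≡ 0 at y ∈ {1}; g ≡ 0 at y ∈ {3, 4}; common: ∅.
  x = 4: f ≡ 0 at y ∈ {4}; g ≡ 0 at y ∈ {1}; common: ∅.
Collecting: common zeros = {(0, 3), (2, 2)}, so the count is 2.
Comparison with the Bézout bound: 2 ≤ 4 = deg(f)·deg(g), as expected for curves with no common component (the affine F_5-count falls short of the bound because intersections may lie at infinity, over extension fields, or carry multiplicity).


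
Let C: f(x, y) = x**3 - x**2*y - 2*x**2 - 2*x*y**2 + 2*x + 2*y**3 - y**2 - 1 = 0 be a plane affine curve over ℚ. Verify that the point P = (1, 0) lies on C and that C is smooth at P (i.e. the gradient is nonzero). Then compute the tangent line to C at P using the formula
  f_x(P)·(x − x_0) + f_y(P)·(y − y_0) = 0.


Tangent line at P: x - y - 1 = 0.

Step 1: f(1, 0) = 0, so P lies on C.
Step 2: partial derivatives
  f_x(x, y) = 3*x**2 - 2*x*y - 4*x - 2*y**2 + 2, f_y(x, y) = -x**2 - 4*x*y + 6*y**2 - 2*y.
  f_x(P) = 1, f_y(P) = -1 (gradient nonzero, so P is smooth).
Step 3: tangent line at P: 1·(x − 1) + -1·(y − 0) = 0.
Expanding: x - y - 1 = 0.


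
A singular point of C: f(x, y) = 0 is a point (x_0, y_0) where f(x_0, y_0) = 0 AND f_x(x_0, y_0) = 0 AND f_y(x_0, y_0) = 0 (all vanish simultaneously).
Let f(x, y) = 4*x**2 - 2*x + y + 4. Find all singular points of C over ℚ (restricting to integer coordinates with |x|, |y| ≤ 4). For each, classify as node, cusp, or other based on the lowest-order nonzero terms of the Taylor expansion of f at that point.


No singular points in the scanned grid; C is smooth there.

Compute partial derivatives:
  f_x = 8*x - 2.
  f_y = 1.
f_y = 1 is a nonzero constant, so f_y never vanishes: no point (x, y) can satisfy f = f_x = f_y = 0. In particular no (x, y) ∈ {−4, ..., 4}² is singular; the curve is smooth.


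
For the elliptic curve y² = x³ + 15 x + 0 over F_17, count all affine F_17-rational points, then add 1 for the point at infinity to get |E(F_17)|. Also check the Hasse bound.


Affine points = {(0, 0), (1, 4), (1, 13), (2, 2), (2, 15), (3, 2), (3, 15), (5, 8), (5, 9), (6, 0), (11, 0), (12, 2), (12, 15), (14, 8), (14, 9), (15, 8), (15, 9), (16, 1), (16, 16)}; affine count = 19; |E(F_17)| = 20.

Discriminant check: Δ ∝ 4a³ + 27b² = 4·15³ + 27·0² = 4·3375 + 27·0 ≡ 2 (mod 17). Nonzero ⇒ E is nonsingular.
For each x ∈ F_17, compute rhs = x³ + 15·x + 0 mod 17, then count y ∈ F_17 with y² ≡ rhs.
  x = 0: rhs = 0, matching y values: 0 (1 points).
  x = 1: rhs = 16, matching y values: 4, 13 (2 points).
  x = 2: rhs = 4, matching y values: 2, 15 (2 points).
  x = 3: rhs = 4, matching y values: 2, 15 (2 points).
  x = 4: rhs = 5, matching y values: none (0 points).
  x = 5: rhs = 13, matching y values: 8, 9 (2 points).
  x = 6: rhs = 0, matching y values: 0 (1 points).
  x = 7: rhs = 6, matching y values: none (0 points).
  x = 8: rhs = 3, matching y values: none (0 points).
  x = 9: rhs = 14, matching y values: none (0 points).
  x = 10: rhs = 11, matching y values: none (0 points).
  x = 11: rhs = 0, matching y values: 0 (1 points).
  x = 12: rhs = 4, matching y values: 2, 15 (2 points).
  x = 13: rhs = 12, matching y values: none (0 points).
  x = 14: rhs = 13, matching y values: 8, 9 (2 points).
  x = 15: rhs = 13, matching y values: 8, 9 (2 points).
  x = 16: rhs = 1, matching y values: 1, 16 (2 points).
Total affine count: 19.
Full point count |E(F_17)| = 19 + 1 = 20.
Hasse bound: |20 − (17+1)| = |2| = 2 ≤ 2√17 ≈ 8.2462 ✓.


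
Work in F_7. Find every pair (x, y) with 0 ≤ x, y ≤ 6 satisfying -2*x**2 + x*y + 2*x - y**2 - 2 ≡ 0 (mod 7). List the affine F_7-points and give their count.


Affine F_7-points: {(1, 4), (2, 4), (2, 5), (3, 0), (3, 3), (5, 0), (5, 5)}; count = 7.

For each of the 49 pairs (x, y) ∈ F_7², evaluate f(x, y) mod 7. Record the zeros.
  x = 0: [0↦5, 1↦4, 2↦1, 3↦3, 4↦3, 5↦1, 6↦4]  zeros at y ∈ ∅
  x = 1: [0↦5, 1↦5, 2↦3, 3↦6, 4↦0, 5↦6, 6↦3]  zeros at y ∈ {4}
  x = 2: [0↦1, 1↦2, 2↦1, 3↦5, 4↦0, 5↦0, 6↦5]  zeros at y ∈ {4, 5}
  x = 3: [0↦0, 1↦2, 2↦2, 3↦0, 4↦3, 5↦4, 6↦3]  zeros at y ∈ {0, 3}
  x = 4: [0↦2, 1↦5, 2↦6, 3↦5, 4↦2, 5↦4, 6↦4]  zeros at y ∈ ∅
  x = 5: [0↦0, 1↦4, 2↦6, 3↦6, 4↦4, 5↦0, 6↦1]  zeros at y ∈ {0, 5}
  x = 6: [0↦1, 1↦6, 2↦2, 3↦3, 4↦2, 5↦6, 6↦1]  zeros at y ∈ ∅
Collecting zeros: affine points = {(1, 4), (2, 4), (2, 5), (3, 0), (3, 3), (5, 0), (5, 5)}.
Total count |C(F_7)_aff| = 7.


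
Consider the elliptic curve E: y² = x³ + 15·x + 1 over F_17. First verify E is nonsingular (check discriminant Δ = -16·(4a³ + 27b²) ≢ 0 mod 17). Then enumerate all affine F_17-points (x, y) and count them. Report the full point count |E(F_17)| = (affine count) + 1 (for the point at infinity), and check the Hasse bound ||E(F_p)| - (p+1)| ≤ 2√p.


Affine points = {(0, 1), (0, 16), (1, 0), (6, 1), (6, 16), (8, 2), (8, 15), (9, 7), (9, 10), (11, 1), (11, 16), (13, 8), (13, 9), (16, 6), (16, 11)}; affine count = 15; |E(F_17)| = 16.

Discriminant check: Δ ∝ 4a³ + 27b² = 4·15³ + 27·1² = 4·3375 + 27·1 ≡ 12 (mod 17). Nonzero ⇒ E is nonsingular.
For each x ∈ F_17, compute rhs = x³ + 15·x + 1 mod 17, then count y ∈ F_17 with y² ≡ rhs.
  x = 0: rhs = 1, matching y values: 1, 16 (2 points).
  x = 1: rhs = 0, matching y values: 0 (1 points).
  x = 2: rhs = 5, matching y values: none (0 points).
  x = 3: rhs = 5, matching y values: none (0 points).
  x = 4: rhs = 6, matching y values: none (0 points).
  x = 5: rhs = 14, matching y values: none (0 points).
  x = 6: rhs = 1, matching y values: 1, 16 (2 points).
  x = 7: rhs = 7, matching y values: none (0 points).
  x = 8: rhs = 4, matching y values: 2, 15 (2 points).
  x = 9: rhs = 15, matching y values: 7, 10 (2 points).
  x = 10: rhs = 12, matching y values: none (0 points).
  x = 11: rhs = 1, matching y values: 1, 16 (2 points).
  x = 12: rhs = 5, matching y values: none (0 points).
  x = 13: rhs = 13, matching y values: 8, 9 (2 points).
  x = 14: rhs = 14, matching y values: none (0 points).
  x = 15: rhs = 14, matching y values: none (0 points).
  x = 16: rhs = 2, matching y values: 6, 11 (2 points).
Total affine count: 15.
Full point count |E(F_17)| = 15 + 1 = 16.
Hasse bound: |16 − (17+1)| = |-2| = 2 ≤ 2√17 ≈ 8.2462 ✓.


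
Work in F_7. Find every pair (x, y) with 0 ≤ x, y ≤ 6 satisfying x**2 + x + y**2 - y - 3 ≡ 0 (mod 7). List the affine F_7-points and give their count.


Affine F_7-points: {(3, 4)}; count = 1.

For each of the 49 pairs (x, y) ∈ F_7², evaluate f(x, y) mod 7. Record the zeros.
  x = 0: [0↦4, 1↦4, 2↦6, 3↦3, 4↦2, 5↦3, 6↦6]  zeros at y ∈ ∅
  x = 1: [0↦6, 1↦6, 2↦1, 3↦5, 4↦4, 5↦5, 6↦1]  zeros at y ∈ ∅
  x = 2: [0↦3, 1↦3, 2↦5, 3↦2, 4↦1, 5↦2, 6↦5]  zeros at y ∈ ∅
  x = 3: [0↦2, 1↦2, 2↦4, 3↦1, 4↦0, 5↦1, 6↦4]  zeros at y ∈ {4}
  x = 4: [0↦3, 1↦3, 2↦5, 3↦2, 4↦1, 5↦2, 6↦5]  zeros at y ∈ ∅
  x = 5: [0↦6, 1↦6, 2↦1, 3↦5, 4↦4, 5↦5, 6↦1]  zeros at y ∈ ∅
  x = 6: [0↦4, 1↦4, 2↦6, 3↦3, 4↦2, 5↦3, 6↦6]  zeros at y ∈ ∅
Collecting zeros: affine points = {(3, 4)}.
Total count |C(F_7)_aff| = 1.
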